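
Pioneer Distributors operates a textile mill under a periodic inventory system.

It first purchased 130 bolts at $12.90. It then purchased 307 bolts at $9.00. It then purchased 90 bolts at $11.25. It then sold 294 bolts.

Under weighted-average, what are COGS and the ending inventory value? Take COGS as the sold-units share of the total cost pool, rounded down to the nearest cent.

Sale 1, sell 294: 294/527 × $5,452.50 → $3,041.81
Ending inventory (cost pool remaining) = $2,410.69
Check: goods available $5,452.50 = COGS $3,041.81 + ending $2,410.69

COGS = $3,041.81; ending inventory = $2,410.69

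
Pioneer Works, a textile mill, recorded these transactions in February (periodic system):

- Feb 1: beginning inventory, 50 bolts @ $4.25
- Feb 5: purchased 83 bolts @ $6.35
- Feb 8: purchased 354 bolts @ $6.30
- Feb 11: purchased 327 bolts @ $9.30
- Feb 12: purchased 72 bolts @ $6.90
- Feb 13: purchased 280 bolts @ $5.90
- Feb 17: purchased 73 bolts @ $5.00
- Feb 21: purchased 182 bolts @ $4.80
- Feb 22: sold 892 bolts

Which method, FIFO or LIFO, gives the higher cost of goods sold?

FIFO

FIFO COGS: 50 @ $4.25 + 83 @ $6.35 + 354 @ $6.30 + 327 @ $9.30 + 72 @ $6.90 + 6 @ $5.90 = $6,543.05
LIFO COGS: 182 @ $4.80 + 73 @ $5.00 + 280 @ $5.90 + 72 @ $6.90 + 285 @ $9.30 = $6,037.90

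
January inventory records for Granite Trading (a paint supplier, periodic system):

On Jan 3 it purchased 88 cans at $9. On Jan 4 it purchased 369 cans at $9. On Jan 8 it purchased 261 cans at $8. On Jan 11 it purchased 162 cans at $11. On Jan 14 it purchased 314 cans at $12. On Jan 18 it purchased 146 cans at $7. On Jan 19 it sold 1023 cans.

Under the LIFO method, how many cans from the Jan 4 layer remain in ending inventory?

229

Jan 19, 1023 sold [LIFO — newest first]: 146 @ $7 + 314 @ $12 + 162 @ $11 + 261 @ $8 + 140 @ $9 = $9,920
Ending inventory: 88 @ $9 + 229 @ $9 = $2,853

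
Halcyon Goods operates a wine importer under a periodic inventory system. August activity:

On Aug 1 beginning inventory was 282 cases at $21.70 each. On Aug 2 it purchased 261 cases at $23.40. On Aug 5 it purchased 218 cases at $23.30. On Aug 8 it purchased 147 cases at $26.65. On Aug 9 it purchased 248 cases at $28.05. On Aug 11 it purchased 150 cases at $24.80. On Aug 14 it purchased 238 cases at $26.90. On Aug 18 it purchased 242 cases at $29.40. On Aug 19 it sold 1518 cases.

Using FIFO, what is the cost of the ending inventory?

Ending inventory = $7,814.20

Aug 19, 1518 sold [FIFO — oldest first]: 282 @ $21.70 + 261 @ $23.40 + 218 @ $23.30 + 147 @ $26.65 + 248 @ $28.05 + 150 @ $24.80 + 212 @ $26.90 = $37,602.95
Ending inventory: 26 @ $26.90 + 242 @ $29.40 = $7,814.20
Check: goods available $45,417.15 = COGS $37,602.95 + ending $7,814.20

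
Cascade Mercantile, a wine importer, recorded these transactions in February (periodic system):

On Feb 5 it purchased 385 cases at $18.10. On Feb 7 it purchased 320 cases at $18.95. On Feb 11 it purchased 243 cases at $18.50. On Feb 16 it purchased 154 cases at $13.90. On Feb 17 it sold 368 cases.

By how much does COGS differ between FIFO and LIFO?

FIFO COGS: 368 @ $18.10 = $6,660.80
LIFO COGS: 154 @ $13.90 + 214 @ $18.50 = $6,099.60
Difference = |$6,660.80 − $6,099.60| = $561.20

$561.20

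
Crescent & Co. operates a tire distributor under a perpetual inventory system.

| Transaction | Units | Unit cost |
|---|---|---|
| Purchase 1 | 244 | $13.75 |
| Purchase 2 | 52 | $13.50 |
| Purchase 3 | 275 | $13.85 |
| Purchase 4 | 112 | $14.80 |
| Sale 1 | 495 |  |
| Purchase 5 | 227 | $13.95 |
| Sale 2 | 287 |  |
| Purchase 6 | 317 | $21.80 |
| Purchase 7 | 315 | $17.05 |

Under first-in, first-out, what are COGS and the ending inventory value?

Sale 1 (495) [FIFO — oldest first]: 244 @ $13.75 + 52 @ $13.50 + 199 @ $13.85 = $6,813.15
Sale 2 (287) [FIFO — oldest first]: 76 @ $13.85 + 112 @ $14.80 + 99 @ $13.95 = $4,091.25
Total COGS = $6,813.15 + $4,091.25 = $10,904.40
Ending inventory: 128 @ $13.95 + 317 @ $21.80 + 315 @ $17.05 = $14,066.95

COGS = $10,904.40; ending inventory = $14,066.95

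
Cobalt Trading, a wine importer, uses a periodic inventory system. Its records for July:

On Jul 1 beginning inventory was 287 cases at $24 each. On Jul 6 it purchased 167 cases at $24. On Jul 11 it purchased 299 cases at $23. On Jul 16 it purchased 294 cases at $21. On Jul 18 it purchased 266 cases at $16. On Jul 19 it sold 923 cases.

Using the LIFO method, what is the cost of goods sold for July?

Jul 19, 923 sold [LIFO — newest first]: 266 @ $16 + 294 @ $21 + 299 @ $23 + 64 @ $24 = $18,843
Ending inventory: 287 @ $24 + 103 @ $24 = $9,360

COGS = $18,843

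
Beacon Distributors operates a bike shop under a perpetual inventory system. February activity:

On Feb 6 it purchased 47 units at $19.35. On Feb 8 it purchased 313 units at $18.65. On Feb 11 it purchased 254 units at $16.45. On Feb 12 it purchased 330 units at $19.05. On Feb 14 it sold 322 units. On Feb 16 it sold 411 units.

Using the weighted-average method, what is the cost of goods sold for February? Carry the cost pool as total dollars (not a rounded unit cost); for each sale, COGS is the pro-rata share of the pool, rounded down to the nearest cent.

COGS = $13,364.59

After Feb 6: 47 on hand, pool $909.45 (≈ $19.3500 each)
After Feb 8: 360 on hand, pool $6,746.90 (≈ $18.7414 each)
After Feb 11: 614 on hand, pool $10,925.20 (≈ $17.7935 each)
After Feb 12: 944 on hand, pool $17,211.70 (≈ $18.2327 each)
Feb 14, sell 322: 322/944 × $17,211.70 → $5,870.94
Feb 16, sell 411: 411/622 × $11,340.76 → $7,493.65
Total COGS = $5,870.94 + $7,493.65 = $13,364.59
Ending inventory (cost pool remaining) = $3,847.11
Check: goods available $17,211.70 = COGS $13,364.59 + ending $3,847.11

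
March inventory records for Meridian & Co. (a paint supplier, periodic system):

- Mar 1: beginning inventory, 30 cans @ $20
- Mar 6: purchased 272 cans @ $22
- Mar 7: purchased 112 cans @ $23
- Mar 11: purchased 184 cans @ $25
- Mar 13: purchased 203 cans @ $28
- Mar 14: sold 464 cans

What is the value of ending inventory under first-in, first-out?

Ending inventory = $9,034

Mar 14, 464 sold [FIFO — oldest first]: 30 @ $20 + 272 @ $22 + 112 @ $23 + 50 @ $25 = $10,410
Ending inventory: 134 @ $25 + 203 @ $28 = $9,034
Check: goods available $19,444 = COGS $10,410 + ending $9,034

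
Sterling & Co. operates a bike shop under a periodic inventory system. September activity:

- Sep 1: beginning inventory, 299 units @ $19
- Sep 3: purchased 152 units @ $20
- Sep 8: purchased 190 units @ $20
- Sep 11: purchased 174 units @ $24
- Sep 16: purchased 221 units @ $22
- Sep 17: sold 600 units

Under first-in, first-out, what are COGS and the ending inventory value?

Sep 17, 600 sold [FIFO — oldest first]: 299 @ $19 + 152 @ $20 + 149 @ $20 = $11,701
Ending inventory: 41 @ $20 + 174 @ $24 + 221 @ $22 = $9,858

COGS = $11,701; ending inventory = $9,858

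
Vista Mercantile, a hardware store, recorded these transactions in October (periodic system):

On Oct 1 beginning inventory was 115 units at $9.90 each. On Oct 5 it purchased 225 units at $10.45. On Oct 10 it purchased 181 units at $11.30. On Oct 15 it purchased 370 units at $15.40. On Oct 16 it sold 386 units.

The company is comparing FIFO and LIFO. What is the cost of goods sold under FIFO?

FIFO COGS: 115 @ $9.90 + 225 @ $10.45 + 46 @ $11.30 = $4,009.55
LIFO COGS: 370 @ $15.40 + 16 @ $11.30 = $5,878.80

COGS = $4,009.55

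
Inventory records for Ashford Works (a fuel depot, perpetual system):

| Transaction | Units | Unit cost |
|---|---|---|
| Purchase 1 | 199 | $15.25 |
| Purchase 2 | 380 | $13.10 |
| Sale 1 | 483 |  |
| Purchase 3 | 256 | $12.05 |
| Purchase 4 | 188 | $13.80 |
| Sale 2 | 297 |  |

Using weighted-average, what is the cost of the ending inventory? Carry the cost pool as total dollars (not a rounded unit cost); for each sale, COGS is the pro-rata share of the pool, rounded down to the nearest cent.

After Purchase 1: 199 on hand, pool $3,034.75 (≈ $15.2500 each)
After Purchase 2: 579 on hand, pool $8,012.75 (≈ $13.8389 each)
Sale 1, sell 483: 483/579 × $8,012.75 → $6,684.21
After Purchase 3: 352 on hand, pool $4,413.34 (≈ $12.5379 each)
After Purchase 4: 540 on hand, pool $7,007.74 (≈ $12.9773 each)
Sale 2, sell 297: 297/540 × $7,007.74 → $3,854.25
Total COGS = $6,684.21 + $3,854.25 = $10,538.46
Ending inventory (cost pool remaining) = $3,153.49

Ending inventory = $3,153.49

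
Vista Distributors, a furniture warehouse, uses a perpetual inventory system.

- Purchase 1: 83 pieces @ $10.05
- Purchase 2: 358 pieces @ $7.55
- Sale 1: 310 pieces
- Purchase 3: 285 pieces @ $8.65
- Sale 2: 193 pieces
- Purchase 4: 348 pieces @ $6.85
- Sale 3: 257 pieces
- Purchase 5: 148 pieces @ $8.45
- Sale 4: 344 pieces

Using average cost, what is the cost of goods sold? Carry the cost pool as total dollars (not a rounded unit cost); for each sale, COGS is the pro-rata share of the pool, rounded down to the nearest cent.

COGS = $8,717.74

After Purchase 1: 83 on hand, pool $834.15 (≈ $10.0500 each)
After Purchase 2: 441 on hand, pool $3,537.05 (≈ $8.0205 each)
Sale 1, sell 310: 310/441 × $3,537.05 → $2,486.36
After Purchase 3: 416 on hand, pool $3,515.94 (≈ $8.4518 each)
Sale 2, sell 193: 193/416 × $3,515.94 → $1,631.19
After Purchase 4: 571 on hand, pool $4,268.55 (≈ $7.4756 each)
Sale 3, sell 257: 257/571 × $4,268.55 → $1,921.22
After Purchase 5: 462 on hand, pool $3,597.93 (≈ $7.7877 each)
Sale 4, sell 344: 344/462 × $3,597.93 → $2,678.97
Total COGS = $2,486.36 + $1,631.19 + $1,921.22 + $2,678.97 = $8,717.74
Ending inventory (cost pool remaining) = $918.96
Check: goods available $9,636.70 = COGS $8,717.74 + ending $918.96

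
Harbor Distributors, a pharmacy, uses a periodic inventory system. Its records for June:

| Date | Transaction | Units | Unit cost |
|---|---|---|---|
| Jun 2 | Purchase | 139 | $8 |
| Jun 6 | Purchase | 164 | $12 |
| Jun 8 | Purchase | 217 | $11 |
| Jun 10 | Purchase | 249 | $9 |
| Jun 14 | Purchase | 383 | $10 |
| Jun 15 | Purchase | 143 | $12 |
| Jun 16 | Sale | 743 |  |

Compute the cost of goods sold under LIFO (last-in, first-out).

COGS = $7,499

Jun 16, 743 sold [LIFO — newest first]: 143 @ $12 + 383 @ $10 + 217 @ $9 = $7,499
Ending inventory: 139 @ $8 + 164 @ $12 + 217 @ $11 + 32 @ $9 = $5,755
Check: goods available $13,254 = COGS $7,499 + ending $5,755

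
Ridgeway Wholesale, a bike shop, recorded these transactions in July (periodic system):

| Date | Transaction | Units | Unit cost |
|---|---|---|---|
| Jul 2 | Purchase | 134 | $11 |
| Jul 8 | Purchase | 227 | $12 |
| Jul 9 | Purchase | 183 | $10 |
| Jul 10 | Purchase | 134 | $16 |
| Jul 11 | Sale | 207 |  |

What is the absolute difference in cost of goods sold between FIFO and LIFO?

FIFO COGS: 134 @ $11 + 73 @ $12 = $2,350
LIFO COGS: 134 @ $16 + 73 @ $10 = $2,874
Difference = |$2,350 − $2,874| = $524

$524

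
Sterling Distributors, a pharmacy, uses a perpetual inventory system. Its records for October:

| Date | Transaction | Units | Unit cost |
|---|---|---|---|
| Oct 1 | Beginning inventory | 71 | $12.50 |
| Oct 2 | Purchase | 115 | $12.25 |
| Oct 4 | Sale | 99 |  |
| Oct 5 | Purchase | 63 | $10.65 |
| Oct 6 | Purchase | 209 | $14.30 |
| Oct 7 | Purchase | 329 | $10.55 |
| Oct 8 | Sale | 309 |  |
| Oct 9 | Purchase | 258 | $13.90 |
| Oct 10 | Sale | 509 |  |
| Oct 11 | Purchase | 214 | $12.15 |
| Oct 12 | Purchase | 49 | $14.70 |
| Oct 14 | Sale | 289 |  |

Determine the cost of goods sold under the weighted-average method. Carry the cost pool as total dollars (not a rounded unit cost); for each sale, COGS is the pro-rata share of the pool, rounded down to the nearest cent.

After Oct 1: 71 on hand, pool $887.50 (≈ $12.5000 each)
After Oct 2: 186 on hand, pool $2,296.25 (≈ $12.3454 each)
Oct 4, sell 99: 99/186 × $2,296.25 → $1,222.19
After Oct 5: 150 on hand, pool $1,745.01 (≈ $11.6334 each)
After Oct 6: 359 on hand, pool $4,733.71 (≈ $13.1858 each)
After Oct 7: 688 on hand, pool $8,204.66 (≈ $11.9254 each)
Oct 8, sell 309: 309/688 × $8,204.66 → $3,684.94
After Oct 9: 637 on hand, pool $8,105.92 (≈ $12.7251 each)
Oct 10, sell 509: 509/637 × $8,105.92 → $6,477.10
After Oct 11: 342 on hand, pool $4,228.92 (≈ $12.3653 each)
After Oct 12: 391 on hand, pool $4,949.22 (≈ $12.6579 each)
Oct 14, sell 289: 289/391 × $4,949.22 → $3,658.11
Total COGS = $1,222.19 + $3,684.94 + $6,477.10 + $3,658.11 = $15,042.34
Ending inventory (cost pool remaining) = $1,291.11
Check: goods available $16,333.45 = COGS $15,042.34 + ending $1,291.11

COGS = $15,042.34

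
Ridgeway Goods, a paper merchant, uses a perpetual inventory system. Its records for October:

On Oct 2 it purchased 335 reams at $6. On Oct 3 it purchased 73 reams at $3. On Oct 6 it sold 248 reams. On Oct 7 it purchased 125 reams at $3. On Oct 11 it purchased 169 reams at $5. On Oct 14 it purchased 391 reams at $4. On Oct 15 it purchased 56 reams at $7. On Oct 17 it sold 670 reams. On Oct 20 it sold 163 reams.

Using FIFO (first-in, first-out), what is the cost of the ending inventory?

Ending inventory = $440

Oct 6, 248 sold [FIFO — oldest first]: 248 @ $6 = $1,488
Oct 17, 670 sold [FIFO — oldest first]: 87 @ $6 + 73 @ $3 + 125 @ $3 + 169 @ $5 + 216 @ $4 = $2,825
Oct 20, 163 sold [FIFO — oldest first]: 163 @ $4 = $652
Total COGS = $1,488 + $2,825 + $652 = $4,965
Ending inventory: 12 @ $4 + 56 @ $7 = $440
Check: goods available $5,405 = COGS $4,965 + ending $440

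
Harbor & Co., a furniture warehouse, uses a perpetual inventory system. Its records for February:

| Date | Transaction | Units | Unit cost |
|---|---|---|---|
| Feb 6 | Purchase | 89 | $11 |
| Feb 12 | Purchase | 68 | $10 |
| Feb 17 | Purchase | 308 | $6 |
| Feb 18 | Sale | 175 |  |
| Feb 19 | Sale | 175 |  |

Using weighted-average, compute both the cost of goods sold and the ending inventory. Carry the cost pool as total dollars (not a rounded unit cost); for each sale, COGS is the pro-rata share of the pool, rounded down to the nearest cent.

COGS = $2,639.67; ending inventory = $867.33

After Feb 6: 89 on hand, pool $979.00 (≈ $11.0000 each)
After Feb 12: 157 on hand, pool $1,659.00 (≈ $10.5669 each)
After Feb 17: 465 on hand, pool $3,507.00 (≈ $7.5419 each)
Feb 18, sell 175: 175/465 × $3,507.00 → $1,319.83
Feb 19, sell 175: 175/290 × $2,187.17 → $1,319.84
Total COGS = $1,319.83 + $1,319.84 = $2,639.67
Ending inventory (cost pool remaining) = $867.33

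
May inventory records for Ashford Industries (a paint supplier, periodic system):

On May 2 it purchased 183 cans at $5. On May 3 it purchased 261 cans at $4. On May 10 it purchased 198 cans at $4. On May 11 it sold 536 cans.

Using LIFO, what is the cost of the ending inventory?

May 11, 536 sold [LIFO — newest first]: 198 @ $4 + 261 @ $4 + 77 @ $5 = $2,221
Ending inventory: 106 @ $5 = $530

Ending inventory = $530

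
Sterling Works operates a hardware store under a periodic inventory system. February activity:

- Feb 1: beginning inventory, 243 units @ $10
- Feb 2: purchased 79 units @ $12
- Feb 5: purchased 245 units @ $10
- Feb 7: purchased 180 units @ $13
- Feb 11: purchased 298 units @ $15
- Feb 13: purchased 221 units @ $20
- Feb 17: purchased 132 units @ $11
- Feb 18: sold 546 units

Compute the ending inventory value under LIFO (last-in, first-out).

Feb 18, 546 sold [LIFO — newest first]: 132 @ $11 + 221 @ $20 + 193 @ $15 = $8,767
Ending inventory: 243 @ $10 + 79 @ $12 + 245 @ $10 + 180 @ $13 + 105 @ $15 = $9,743

Ending inventory = $9,743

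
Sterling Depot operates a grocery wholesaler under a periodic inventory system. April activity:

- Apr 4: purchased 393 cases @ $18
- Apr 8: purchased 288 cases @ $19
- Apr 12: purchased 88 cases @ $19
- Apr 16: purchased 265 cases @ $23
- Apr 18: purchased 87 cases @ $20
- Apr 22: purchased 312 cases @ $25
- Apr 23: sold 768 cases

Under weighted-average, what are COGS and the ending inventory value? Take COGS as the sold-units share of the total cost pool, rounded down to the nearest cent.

Apr 23, sell 768: 768/1433 × $29,853.00 → $15,999.37
Ending inventory (cost pool remaining) = $13,853.63
Check: goods available $29,853.00 = COGS $15,999.37 + ending $13,853.63

COGS = $15,999.37; ending inventory = $13,853.63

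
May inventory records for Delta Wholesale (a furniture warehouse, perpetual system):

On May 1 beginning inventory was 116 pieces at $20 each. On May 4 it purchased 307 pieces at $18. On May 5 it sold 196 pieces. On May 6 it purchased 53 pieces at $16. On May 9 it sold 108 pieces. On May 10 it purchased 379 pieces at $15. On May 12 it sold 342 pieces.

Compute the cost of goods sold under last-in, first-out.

May 5, 196 sold [LIFO — newest first]: 196 @ $18 = $3,528
May 9, 108 sold [LIFO — newest first]: 53 @ $16 + 55 @ $18 = $1,838
May 12, 342 sold [LIFO — newest first]: 342 @ $15 = $5,130
Total COGS = $3,528 + $1,838 + $5,130 = $10,496
Ending inventory: 116 @ $20 + 56 @ $18 + 37 @ $15 = $3,883

COGS = $10,496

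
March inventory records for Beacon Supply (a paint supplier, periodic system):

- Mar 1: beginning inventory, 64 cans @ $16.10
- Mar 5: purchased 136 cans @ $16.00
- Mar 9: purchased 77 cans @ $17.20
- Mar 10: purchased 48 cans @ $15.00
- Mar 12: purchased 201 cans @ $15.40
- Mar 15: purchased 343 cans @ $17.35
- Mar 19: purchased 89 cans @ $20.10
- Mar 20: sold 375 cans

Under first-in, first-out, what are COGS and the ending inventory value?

COGS = $6,020.80; ending inventory = $10,065.35

Mar 20, 375 sold [FIFO — oldest first]: 64 @ $16.10 + 136 @ $16.00 + 77 @ $17.20 + 48 @ $15.00 + 50 @ $15.40 = $6,020.80
Ending inventory: 151 @ $15.40 + 343 @ $17.35 + 89 @ $20.10 = $10,065.35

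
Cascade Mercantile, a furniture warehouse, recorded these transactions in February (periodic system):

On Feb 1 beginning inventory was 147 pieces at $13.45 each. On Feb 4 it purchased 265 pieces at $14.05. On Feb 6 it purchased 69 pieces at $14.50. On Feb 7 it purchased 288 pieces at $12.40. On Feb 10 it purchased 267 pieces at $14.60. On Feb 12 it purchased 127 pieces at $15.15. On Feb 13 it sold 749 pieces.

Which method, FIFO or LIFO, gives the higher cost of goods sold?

FIFO COGS: 147 @ $13.45 + 265 @ $14.05 + 69 @ $14.50 + 268 @ $12.40 = $10,024.10
LIFO COGS: 127 @ $15.15 + 267 @ $14.60 + 288 @ $12.40 + 67 @ $14.50 = $10,364.95

LIFO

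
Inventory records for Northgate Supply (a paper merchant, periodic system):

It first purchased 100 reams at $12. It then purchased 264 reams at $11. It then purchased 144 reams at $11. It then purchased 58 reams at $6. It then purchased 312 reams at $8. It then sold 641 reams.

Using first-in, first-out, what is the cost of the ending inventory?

Sale 1 (641) [FIFO — oldest first]: 100 @ $12 + 264 @ $11 + 144 @ $11 + 58 @ $6 + 75 @ $8 = $6,636
Ending inventory: 237 @ $8 = $1,896
Check: goods available $8,532 = COGS $6,636 + ending $1,896

Ending inventory = $1,896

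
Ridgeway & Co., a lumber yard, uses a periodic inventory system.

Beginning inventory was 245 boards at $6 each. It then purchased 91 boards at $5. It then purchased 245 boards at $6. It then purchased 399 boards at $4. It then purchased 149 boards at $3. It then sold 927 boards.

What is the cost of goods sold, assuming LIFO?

COGS = $4,226

Sale 1 (927) [LIFO — newest first]: 149 @ $3 + 399 @ $4 + 245 @ $6 + 91 @ $5 + 43 @ $6 = $4,226
Ending inventory: 202 @ $6 = $1,212
Check: goods available $5,438 = COGS $4,226 + ending $1,212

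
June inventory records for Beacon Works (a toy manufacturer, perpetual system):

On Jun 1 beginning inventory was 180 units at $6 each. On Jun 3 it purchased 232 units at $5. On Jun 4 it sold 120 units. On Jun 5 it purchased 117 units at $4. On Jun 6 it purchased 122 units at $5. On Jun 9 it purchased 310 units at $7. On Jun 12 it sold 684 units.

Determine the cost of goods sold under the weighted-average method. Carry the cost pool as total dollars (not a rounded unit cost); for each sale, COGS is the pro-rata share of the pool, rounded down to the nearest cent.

After Jun 1: 180 on hand, pool $1,080.00 (≈ $6.0000 each)
After Jun 3: 412 on hand, pool $2,240.00 (≈ $5.4369 each)
Jun 4, sell 120: 120/412 × $2,240.00 → $652.42
After Jun 5: 409 on hand, pool $2,055.58 (≈ $5.0259 each)
After Jun 6: 531 on hand, pool $2,665.58 (≈ $5.0199 each)
After Jun 9: 841 on hand, pool $4,835.58 (≈ $5.7498 each)
Jun 12, sell 684: 684/841 × $4,835.58 → $3,932.86
Total COGS = $652.42 + $3,932.86 = $4,585.28
Ending inventory (cost pool remaining) = $902.72
Check: goods available $5,488.00 = COGS $4,585.28 + ending $902.72

COGS = $4,585.28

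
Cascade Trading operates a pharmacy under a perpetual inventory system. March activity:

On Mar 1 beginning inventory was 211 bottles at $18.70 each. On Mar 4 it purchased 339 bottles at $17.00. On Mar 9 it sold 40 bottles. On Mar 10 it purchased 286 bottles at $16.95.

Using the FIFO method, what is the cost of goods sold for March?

Mar 9, 40 sold [FIFO — oldest first]: 40 @ $18.70 = $748.00
Ending inventory: 171 @ $18.70 + 339 @ $17.00 + 286 @ $16.95 = $13,808.40

COGS = $748.00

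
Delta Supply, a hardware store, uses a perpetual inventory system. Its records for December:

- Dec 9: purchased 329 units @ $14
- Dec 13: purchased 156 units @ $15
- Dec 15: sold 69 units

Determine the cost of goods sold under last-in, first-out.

Dec 15, 69 sold [LIFO — newest first]: 69 @ $15 = $1,035
Ending inventory: 329 @ $14 + 87 @ $15 = $5,911
Check: goods available $6,946 = COGS $1,035 + ending $5,911

COGS = $1,035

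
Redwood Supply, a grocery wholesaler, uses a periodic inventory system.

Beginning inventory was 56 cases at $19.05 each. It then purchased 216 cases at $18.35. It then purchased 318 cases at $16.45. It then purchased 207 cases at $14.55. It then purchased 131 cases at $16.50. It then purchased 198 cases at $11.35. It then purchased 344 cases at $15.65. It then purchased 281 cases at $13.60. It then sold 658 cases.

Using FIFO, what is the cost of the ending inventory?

Ending inventory = $15,636.45

Sale 1 (658) [FIFO — oldest first]: 56 @ $19.05 + 216 @ $18.35 + 318 @ $16.45 + 68 @ $14.55 = $11,250.90
Ending inventory: 139 @ $14.55 + 131 @ $16.50 + 198 @ $11.35 + 344 @ $15.65 + 281 @ $13.60 = $15,636.45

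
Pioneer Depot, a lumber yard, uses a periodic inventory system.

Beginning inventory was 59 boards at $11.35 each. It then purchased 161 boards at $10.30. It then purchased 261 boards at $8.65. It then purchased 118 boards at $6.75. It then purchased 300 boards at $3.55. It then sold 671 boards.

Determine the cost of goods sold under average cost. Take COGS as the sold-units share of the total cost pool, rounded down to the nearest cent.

COGS = $4,812.01

Sale 1, sell 671: 671/899 × $6,447.10 → $4,812.01
Ending inventory (cost pool remaining) = $1,635.09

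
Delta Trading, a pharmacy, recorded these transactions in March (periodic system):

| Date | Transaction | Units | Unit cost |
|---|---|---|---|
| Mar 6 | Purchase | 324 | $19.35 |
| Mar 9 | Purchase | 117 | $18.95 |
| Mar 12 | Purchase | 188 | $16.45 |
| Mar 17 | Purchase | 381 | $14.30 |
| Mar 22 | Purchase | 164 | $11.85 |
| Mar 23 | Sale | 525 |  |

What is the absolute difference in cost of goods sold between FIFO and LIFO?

$2,762.65

FIFO COGS: 324 @ $19.35 + 117 @ $18.95 + 84 @ $16.45 = $9,868.35
LIFO COGS: 164 @ $11.85 + 361 @ $14.30 = $7,105.70
Difference = |$9,868.35 − $7,105.70| = $2,762.65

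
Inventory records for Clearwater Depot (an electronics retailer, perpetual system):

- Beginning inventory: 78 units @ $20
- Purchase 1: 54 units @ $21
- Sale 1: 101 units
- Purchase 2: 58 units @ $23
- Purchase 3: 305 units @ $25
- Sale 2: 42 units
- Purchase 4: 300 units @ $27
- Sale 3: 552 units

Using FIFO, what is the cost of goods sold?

Sale 1 (101) [FIFO — oldest first]: 78 @ $20 + 23 @ $21 = $2,043
Sale 2 (42) [FIFO — oldest first]: 31 @ $21 + 11 @ $23 = $904
Sale 3 (552) [FIFO — oldest first]: 47 @ $23 + 305 @ $25 + 200 @ $27 = $14,106
Total COGS = $2,043 + $904 + $14,106 = $17,053
Ending inventory: 100 @ $27 = $2,700

COGS = $17,053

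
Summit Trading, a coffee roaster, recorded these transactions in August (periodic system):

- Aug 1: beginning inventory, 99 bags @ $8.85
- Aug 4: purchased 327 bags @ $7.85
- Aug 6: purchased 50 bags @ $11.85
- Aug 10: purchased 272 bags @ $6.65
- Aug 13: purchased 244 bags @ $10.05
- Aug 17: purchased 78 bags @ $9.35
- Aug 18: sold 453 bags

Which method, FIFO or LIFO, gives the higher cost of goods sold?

LIFO

FIFO COGS: 99 @ $8.85 + 327 @ $7.85 + 27 @ $11.85 = $3,763.05
LIFO COGS: 78 @ $9.35 + 244 @ $10.05 + 131 @ $6.65 = $4,052.65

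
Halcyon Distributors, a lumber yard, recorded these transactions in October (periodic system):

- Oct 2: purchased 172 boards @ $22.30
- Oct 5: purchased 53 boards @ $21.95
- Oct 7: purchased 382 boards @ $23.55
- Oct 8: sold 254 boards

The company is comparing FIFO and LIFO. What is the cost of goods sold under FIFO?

FIFO COGS: 172 @ $22.30 + 53 @ $21.95 + 29 @ $23.55 = $5,681.90
LIFO COGS: 254 @ $23.55 = $5,981.70

COGS = $5,681.90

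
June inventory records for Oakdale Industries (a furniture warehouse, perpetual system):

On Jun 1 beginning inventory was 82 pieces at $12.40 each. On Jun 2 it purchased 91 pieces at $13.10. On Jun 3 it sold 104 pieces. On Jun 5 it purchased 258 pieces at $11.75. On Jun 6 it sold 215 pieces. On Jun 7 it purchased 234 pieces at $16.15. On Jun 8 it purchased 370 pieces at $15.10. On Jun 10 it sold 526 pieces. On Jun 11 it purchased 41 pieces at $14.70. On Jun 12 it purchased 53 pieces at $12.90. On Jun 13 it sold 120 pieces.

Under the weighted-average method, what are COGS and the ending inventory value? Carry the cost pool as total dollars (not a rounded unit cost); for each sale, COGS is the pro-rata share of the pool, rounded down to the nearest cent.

COGS = $13,509.45; ending inventory = $2,383.45

After Jun 1: 82 on hand, pool $1,016.80 (≈ $12.4000 each)
After Jun 2: 173 on hand, pool $2,208.90 (≈ $12.7682 each)
Jun 3, sell 104: 104/173 × $2,208.90 → $1,327.89
After Jun 5: 327 on hand, pool $3,912.51 (≈ $11.9649 each)
Jun 6, sell 215: 215/327 × $3,912.51 → $2,572.44
After Jun 7: 346 on hand, pool $5,119.17 (≈ $14.7953 each)
After Jun 8: 716 on hand, pool $10,706.17 (≈ $14.9528 each)
Jun 10, sell 526: 526/716 × $10,706.17 → $7,865.14
After Jun 11: 231 on hand, pool $3,443.73 (≈ $14.9079 each)
After Jun 12: 284 on hand, pool $4,127.43 (≈ $14.5332 each)
Jun 13, sell 120: 120/284 × $4,127.43 → $1,743.98
Total COGS = $1,327.89 + $2,572.44 + $7,865.14 + $1,743.98 = $13,509.45
Ending inventory (cost pool remaining) = $2,383.45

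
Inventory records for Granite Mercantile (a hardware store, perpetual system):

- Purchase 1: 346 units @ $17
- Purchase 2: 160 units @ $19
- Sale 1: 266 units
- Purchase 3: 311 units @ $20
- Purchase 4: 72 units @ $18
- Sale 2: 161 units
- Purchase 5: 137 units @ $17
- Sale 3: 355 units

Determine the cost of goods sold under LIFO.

Sale 1 (266) [LIFO — newest first]: 160 @ $19 + 106 @ $17 = $4,842
Sale 2 (161) [LIFO — newest first]: 72 @ $18 + 89 @ $20 = $3,076
Sale 3 (355) [LIFO — newest first]: 137 @ $17 + 218 @ $20 = $6,689
Total COGS = $4,842 + $3,076 + $6,689 = $14,607
Ending inventory: 240 @ $17 + 4 @ $20 = $4,160

COGS = $14,607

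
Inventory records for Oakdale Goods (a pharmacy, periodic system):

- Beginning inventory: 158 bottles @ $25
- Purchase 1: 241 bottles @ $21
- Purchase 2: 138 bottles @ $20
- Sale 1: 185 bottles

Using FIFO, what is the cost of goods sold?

Sale 1 (185) [FIFO — oldest first]: 158 @ $25 + 27 @ $21 = $4,517
Ending inventory: 214 @ $21 + 138 @ $20 = $7,254
Check: goods available $11,771 = COGS $4,517 + ending $7,254

COGS = $4,517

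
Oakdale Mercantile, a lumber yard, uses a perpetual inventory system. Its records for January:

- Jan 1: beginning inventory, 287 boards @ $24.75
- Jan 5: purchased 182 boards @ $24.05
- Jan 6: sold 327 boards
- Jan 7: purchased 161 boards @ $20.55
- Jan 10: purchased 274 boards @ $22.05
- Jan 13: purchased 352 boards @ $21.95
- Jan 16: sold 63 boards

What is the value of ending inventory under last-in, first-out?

Ending inventory = $19,208.30

Jan 6, 327 sold [LIFO — newest first]: 182 @ $24.05 + 145 @ $24.75 = $7,965.85
Jan 16, 63 sold [LIFO — newest first]: 63 @ $21.95 = $1,382.85
Total COGS = $7,965.85 + $1,382.85 = $9,348.70
Ending inventory: 142 @ $24.75 + 161 @ $20.55 + 274 @ $22.05 + 289 @ $21.95 = $19,208.30
Check: goods available $28,557.00 = COGS $9,348.70 + ending $19,208.30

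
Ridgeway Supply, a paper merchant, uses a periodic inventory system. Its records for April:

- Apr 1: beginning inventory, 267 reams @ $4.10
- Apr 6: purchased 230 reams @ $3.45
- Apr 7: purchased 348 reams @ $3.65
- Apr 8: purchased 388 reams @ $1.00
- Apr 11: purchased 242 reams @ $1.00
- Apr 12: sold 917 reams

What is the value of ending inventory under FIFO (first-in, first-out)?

Apr 12, 917 sold [FIFO — oldest first]: 267 @ $4.10 + 230 @ $3.45 + 348 @ $3.65 + 72 @ $1.00 = $3,230.40
Ending inventory: 316 @ $1.00 + 242 @ $1.00 = $558.00

Ending inventory = $558.00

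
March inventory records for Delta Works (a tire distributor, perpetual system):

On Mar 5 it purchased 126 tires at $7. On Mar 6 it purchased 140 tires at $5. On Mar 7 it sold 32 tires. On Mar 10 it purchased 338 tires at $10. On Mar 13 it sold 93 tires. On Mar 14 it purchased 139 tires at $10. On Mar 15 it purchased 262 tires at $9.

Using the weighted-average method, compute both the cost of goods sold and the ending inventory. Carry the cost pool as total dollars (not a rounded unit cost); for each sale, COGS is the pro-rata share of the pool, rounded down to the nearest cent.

After Mar 5: 126 on hand, pool $882.00 (≈ $7.0000 each)
After Mar 6: 266 on hand, pool $1,582.00 (≈ $5.9474 each)
Mar 7, sell 32: 32/266 × $1,582.00 → $190.31
After Mar 10: 572 on hand, pool $4,771.69 (≈ $8.3421 each)
Mar 13, sell 93: 93/572 × $4,771.69 → $775.81
After Mar 14: 618 on hand, pool $5,385.88 (≈ $8.7150 each)
After Mar 15: 880 on hand, pool $7,743.88 (≈ $8.7999 each)
Total COGS = $190.31 + $775.81 = $966.12
Ending inventory (cost pool remaining) = $7,743.88

COGS = $966.12; ending inventory = $7,743.88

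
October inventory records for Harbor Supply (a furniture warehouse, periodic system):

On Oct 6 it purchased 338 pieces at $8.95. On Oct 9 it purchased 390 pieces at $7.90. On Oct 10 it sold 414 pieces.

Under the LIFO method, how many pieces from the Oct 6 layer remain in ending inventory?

314

Oct 10, 414 sold [LIFO — newest first]: 390 @ $7.90 + 24 @ $8.95 = $3,295.80
Ending inventory: 314 @ $8.95 = $2,810.30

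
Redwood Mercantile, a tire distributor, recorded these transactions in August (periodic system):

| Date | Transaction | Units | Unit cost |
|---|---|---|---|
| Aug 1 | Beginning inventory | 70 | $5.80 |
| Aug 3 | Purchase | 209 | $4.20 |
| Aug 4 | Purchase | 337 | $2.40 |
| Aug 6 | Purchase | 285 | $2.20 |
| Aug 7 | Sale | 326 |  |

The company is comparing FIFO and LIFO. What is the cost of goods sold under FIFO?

FIFO COGS: 70 @ $5.80 + 209 @ $4.20 + 47 @ $2.40 = $1,396.60
LIFO COGS: 285 @ $2.20 + 41 @ $2.40 = $725.40

COGS = $1,396.60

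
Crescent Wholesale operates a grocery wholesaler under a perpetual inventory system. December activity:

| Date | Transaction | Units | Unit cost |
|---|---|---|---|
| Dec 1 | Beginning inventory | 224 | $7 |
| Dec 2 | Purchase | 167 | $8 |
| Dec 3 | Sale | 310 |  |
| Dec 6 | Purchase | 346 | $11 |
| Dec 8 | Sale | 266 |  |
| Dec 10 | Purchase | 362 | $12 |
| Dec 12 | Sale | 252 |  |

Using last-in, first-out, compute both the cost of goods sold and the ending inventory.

COGS = $8,287; ending inventory = $2,767

Dec 3, 310 sold [LIFO — newest first]: 167 @ $8 + 143 @ $7 = $2,337
Dec 8, 266 sold [LIFO — newest first]: 266 @ $11 = $2,926
Dec 12, 252 sold [LIFO — newest first]: 252 @ $12 = $3,024
Total COGS = $2,337 + $2,926 + $3,024 = $8,287
Ending inventory: 81 @ $7 + 80 @ $11 + 110 @ $12 = $2,767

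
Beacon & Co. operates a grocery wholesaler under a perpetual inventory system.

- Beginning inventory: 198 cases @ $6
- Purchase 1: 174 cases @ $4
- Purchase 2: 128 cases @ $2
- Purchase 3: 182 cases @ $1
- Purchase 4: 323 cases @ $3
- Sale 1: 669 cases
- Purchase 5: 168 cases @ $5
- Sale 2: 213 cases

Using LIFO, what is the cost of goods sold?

COGS = $2,571

Sale 1 (669) [LIFO — newest first]: 323 @ $3 + 182 @ $1 + 128 @ $2 + 36 @ $4 = $1,551
Sale 2 (213) [LIFO — newest first]: 168 @ $5 + 45 @ $4 = $1,020
Total COGS = $1,551 + $1,020 = $2,571
Ending inventory: 198 @ $6 + 93 @ $4 = $1,560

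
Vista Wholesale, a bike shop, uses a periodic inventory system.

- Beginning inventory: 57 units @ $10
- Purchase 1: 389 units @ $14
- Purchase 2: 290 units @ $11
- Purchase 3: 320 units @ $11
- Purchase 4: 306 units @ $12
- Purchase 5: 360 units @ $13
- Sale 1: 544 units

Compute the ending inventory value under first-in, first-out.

Sale 1 (544) [FIFO — oldest first]: 57 @ $10 + 389 @ $14 + 98 @ $11 = $7,094
Ending inventory: 192 @ $11 + 320 @ $11 + 306 @ $12 + 360 @ $13 = $13,984

Ending inventory = $13,984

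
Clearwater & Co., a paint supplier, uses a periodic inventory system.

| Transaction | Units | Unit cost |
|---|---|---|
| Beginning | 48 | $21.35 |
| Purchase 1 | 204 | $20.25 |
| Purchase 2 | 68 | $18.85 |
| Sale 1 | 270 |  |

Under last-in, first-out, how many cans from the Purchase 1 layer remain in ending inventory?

Sale 1 (270) [LIFO — newest first]: 68 @ $18.85 + 202 @ $20.25 = $5,372.30
Ending inventory: 48 @ $21.35 + 2 @ $20.25 = $1,065.30
Check: goods available $6,437.60 = COGS $5,372.30 + ending $1,065.30

2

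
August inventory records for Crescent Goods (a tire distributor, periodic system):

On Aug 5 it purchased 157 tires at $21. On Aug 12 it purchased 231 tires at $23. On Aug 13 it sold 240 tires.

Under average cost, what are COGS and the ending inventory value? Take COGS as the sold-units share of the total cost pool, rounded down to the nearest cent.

COGS = $5,325.77; ending inventory = $3,284.23

Aug 13, sell 240: 240/388 × $8,610.00 → $5,325.77
Ending inventory (cost pool remaining) = $3,284.23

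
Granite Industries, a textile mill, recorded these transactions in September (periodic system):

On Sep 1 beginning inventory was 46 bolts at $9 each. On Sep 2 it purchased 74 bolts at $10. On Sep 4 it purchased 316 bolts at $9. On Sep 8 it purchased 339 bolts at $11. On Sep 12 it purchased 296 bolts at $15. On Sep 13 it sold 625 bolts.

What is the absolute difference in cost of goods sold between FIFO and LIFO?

FIFO COGS: 46 @ $9 + 74 @ $10 + 316 @ $9 + 189 @ $11 = $6,077
LIFO COGS: 296 @ $15 + 329 @ $11 = $8,059
Difference = |$6,077 − $8,059| = $1,982

$1,982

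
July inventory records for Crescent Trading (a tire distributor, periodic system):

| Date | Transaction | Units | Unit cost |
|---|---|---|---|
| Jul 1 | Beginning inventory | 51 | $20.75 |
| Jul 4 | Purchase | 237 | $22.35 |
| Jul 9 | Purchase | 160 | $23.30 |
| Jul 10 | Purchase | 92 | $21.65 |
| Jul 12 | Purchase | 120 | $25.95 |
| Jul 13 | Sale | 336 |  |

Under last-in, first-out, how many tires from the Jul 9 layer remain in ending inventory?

36

Jul 13, 336 sold [LIFO — newest first]: 120 @ $25.95 + 92 @ $21.65 + 124 @ $23.30 = $7,995.00
Ending inventory: 51 @ $20.75 + 237 @ $22.35 + 36 @ $23.30 = $7,194.00
Check: goods available $15,189.00 = COGS $7,995.00 + ending $7,194.00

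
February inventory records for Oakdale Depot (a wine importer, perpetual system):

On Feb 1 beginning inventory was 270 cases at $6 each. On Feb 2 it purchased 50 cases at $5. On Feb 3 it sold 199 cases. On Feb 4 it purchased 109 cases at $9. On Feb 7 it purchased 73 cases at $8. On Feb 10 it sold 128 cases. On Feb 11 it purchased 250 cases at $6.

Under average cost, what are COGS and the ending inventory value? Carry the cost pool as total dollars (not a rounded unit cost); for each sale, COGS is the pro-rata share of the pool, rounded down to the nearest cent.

After Feb 1: 270 on hand, pool $1,620.00 (≈ $6.0000 each)
After Feb 2: 320 on hand, pool $1,870.00 (≈ $5.8438 each)
Feb 3, sell 199: 199/320 × $1,870.00 → $1,162.90
After Feb 4: 230 on hand, pool $1,688.10 (≈ $7.3396 each)
After Feb 7: 303 on hand, pool $2,272.10 (≈ $7.4987 each)
Feb 10, sell 128: 128/303 × $2,272.10 → $959.83
After Feb 11: 425 on hand, pool $2,812.27 (≈ $6.6171 each)
Total COGS = $1,162.90 + $959.83 = $2,122.73
Ending inventory (cost pool remaining) = $2,812.27

COGS = $2,122.73; ending inventory = $2,812.27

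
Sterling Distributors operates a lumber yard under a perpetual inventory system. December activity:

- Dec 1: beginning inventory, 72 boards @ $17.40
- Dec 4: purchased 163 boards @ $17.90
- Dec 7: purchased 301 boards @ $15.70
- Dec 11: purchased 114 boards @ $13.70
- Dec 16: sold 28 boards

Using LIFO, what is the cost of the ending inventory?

Ending inventory = $10,074.40

Dec 16, 28 sold [LIFO — newest first]: 28 @ $13.70 = $383.60
Ending inventory: 72 @ $17.40 + 163 @ $17.90 + 301 @ $15.70 + 86 @ $13.70 = $10,074.40
Check: goods available $10,458.00 = COGS $383.60 + ending $10,074.40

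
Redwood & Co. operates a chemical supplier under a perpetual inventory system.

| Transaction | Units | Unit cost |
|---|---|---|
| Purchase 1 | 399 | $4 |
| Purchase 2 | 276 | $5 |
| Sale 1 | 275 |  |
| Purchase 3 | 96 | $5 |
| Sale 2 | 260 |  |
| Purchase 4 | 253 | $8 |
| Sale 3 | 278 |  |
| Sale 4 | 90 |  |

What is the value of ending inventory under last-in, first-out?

Ending inventory = $484

Sale 1 (275) [LIFO — newest first]: 275 @ $5 = $1,375
Sale 2 (260) [LIFO — newest first]: 96 @ $5 + 1 @ $5 + 163 @ $4 = $1,137
Sale 3 (278) [LIFO — newest first]: 253 @ $8 + 25 @ $4 = $2,124
Sale 4 (90) [LIFO — newest first]: 90 @ $4 = $360
Total COGS = $1,375 + $1,137 + $2,124 + $360 = $4,996
Ending inventory: 121 @ $4 = $484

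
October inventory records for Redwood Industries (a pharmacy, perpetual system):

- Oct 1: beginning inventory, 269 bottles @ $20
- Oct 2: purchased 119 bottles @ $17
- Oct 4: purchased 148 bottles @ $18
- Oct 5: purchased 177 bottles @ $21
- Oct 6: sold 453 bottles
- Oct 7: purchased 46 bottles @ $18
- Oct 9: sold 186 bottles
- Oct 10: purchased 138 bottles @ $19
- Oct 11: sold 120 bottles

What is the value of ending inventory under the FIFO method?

Oct 6, 453 sold [FIFO — oldest first]: 269 @ $20 + 119 @ $17 + 65 @ $18 = $8,573
Oct 9, 186 sold [FIFO — oldest first]: 83 @ $18 + 103 @ $21 = $3,657
Oct 11, 120 sold [FIFO — oldest first]: 74 @ $21 + 46 @ $18 = $2,382
Total COGS = $8,573 + $3,657 + $2,382 = $14,612
Ending inventory: 138 @ $19 = $2,622

Ending inventory = $2,622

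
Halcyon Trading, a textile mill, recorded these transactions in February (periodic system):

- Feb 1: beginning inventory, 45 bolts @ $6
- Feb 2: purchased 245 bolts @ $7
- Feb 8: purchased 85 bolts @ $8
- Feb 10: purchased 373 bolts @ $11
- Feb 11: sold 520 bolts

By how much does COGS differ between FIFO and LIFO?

$957

FIFO COGS: 45 @ $6 + 245 @ $7 + 85 @ $8 + 145 @ $11 = $4,260
LIFO COGS: 373 @ $11 + 85 @ $8 + 62 @ $7 = $5,217
Difference = |$4,260 − $5,217| = $957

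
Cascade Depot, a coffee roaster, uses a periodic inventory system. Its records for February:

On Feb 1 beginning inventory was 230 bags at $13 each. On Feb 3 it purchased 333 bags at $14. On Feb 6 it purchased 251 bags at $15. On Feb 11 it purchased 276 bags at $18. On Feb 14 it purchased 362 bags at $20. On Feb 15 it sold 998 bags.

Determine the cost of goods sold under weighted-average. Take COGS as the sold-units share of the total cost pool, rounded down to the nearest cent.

Feb 15, sell 998: 998/1452 × $23,625.00 → $16,238.11
Ending inventory (cost pool remaining) = $7,386.89

COGS = $16,238.11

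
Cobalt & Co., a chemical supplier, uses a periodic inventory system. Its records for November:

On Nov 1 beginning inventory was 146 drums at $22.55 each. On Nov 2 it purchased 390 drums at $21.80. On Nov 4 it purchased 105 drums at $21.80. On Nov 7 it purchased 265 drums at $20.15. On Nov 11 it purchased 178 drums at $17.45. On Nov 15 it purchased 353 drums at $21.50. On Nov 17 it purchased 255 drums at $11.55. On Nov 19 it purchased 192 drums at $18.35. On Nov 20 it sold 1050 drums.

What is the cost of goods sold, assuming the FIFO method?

Nov 20, 1050 sold [FIFO — oldest first]: 146 @ $22.55 + 390 @ $21.80 + 105 @ $21.80 + 265 @ $20.15 + 144 @ $17.45 = $21,935.85
Ending inventory: 34 @ $17.45 + 353 @ $21.50 + 255 @ $11.55 + 192 @ $18.35 = $14,651.25
Check: goods available $36,587.10 = COGS $21,935.85 + ending $14,651.25

COGS = $21,935.85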